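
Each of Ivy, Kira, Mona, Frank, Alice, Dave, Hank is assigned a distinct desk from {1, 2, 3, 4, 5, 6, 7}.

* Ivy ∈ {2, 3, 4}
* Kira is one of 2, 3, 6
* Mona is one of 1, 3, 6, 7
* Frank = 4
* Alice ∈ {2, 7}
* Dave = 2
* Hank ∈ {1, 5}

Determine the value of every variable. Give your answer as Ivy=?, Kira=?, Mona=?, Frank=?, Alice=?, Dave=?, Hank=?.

Ivy=3, Kira=6, Mona=1, Frank=4, Alice=7, Dave=2, Hank=5

Frank has just one choice, so Frank = 4. So Ivy can't be 4.
That leaves Dave = 2. Strike 2 from Ivy, Kira, Alice.
That leaves Ivy = 3. So Kira, Mona can't be 3.
Kira has just one choice, so Kira = 6. Eliminate 6 elsewhere: Mona.
That leaves Alice = 7. Remove 7 from Mona.
Mona has just one choice, so Mona = 1. So Hank can't be 1.
Hank's domain is down to {5}, so Hank = 5.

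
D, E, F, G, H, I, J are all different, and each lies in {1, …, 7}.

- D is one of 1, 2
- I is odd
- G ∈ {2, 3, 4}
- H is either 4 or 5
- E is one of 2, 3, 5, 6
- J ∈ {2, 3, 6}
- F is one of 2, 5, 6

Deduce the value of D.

1

The 7 variables together cover exactly {1, 2, 3, 4, 5, 6, 7} — 7 values for 7 variables — and 7 appears only in I's list, so I = 7.
Among the 6 still-open variables, 1 fits only D (and all 6 values in {1, 2, 3, 4, 5, 6} must be used), so D = 1.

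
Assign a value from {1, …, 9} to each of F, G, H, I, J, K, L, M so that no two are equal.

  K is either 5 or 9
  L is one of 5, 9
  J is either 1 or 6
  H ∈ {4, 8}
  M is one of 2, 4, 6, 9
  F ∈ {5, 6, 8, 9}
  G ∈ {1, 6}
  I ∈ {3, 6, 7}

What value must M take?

G and J between them cover only {1, 6} — a naked pair. Remove those values from F, I, M.
K and L between them cover only {5, 9} — a naked pair. Remove those values from F, M.
F must be 8 (only option left). So H can't be 8.
H has just one choice, so H = 4. Eliminate 4 elsewhere: M.
So M = 2.

2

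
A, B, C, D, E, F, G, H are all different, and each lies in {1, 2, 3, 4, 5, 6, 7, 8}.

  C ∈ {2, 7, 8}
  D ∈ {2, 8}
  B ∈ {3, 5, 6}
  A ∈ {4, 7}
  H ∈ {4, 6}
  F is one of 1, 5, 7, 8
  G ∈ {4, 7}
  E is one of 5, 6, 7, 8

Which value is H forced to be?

6

The 8 variables draw from only 8 values {1, 2, 3, 4, 5, 6, 7, 8}, so each is used; only F can be 1, hence F = 1.
Among the 7 still-open variables, 3 fits only B (and all 7 values in {2, 3, 4, 5, 6, 7, 8} must be used), so B = 3.
The 6 still-open variables draw from only 6 values {2, 4, 5, 6, 7, 8}, so each is used; only E can be 5, hence E = 5.
The 5 still-open variables draw from only 5 values {2, 4, 6, 7, 8}, so each is used; only H can be 6, hence H = 6.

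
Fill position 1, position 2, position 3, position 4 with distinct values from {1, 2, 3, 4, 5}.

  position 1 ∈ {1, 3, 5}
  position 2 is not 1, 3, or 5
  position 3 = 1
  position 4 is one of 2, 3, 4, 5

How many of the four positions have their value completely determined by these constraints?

1

position 3 must be 1 (only option left). Strike 1 from position 1.
Determined: position 3=1. The other positions each still have more than one consistent value. That makes 1.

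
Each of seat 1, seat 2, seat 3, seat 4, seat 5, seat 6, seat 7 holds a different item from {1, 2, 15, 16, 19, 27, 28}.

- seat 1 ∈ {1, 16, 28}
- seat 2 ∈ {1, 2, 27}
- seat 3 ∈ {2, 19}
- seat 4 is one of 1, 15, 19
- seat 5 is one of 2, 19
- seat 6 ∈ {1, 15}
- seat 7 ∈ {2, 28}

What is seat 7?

The 7 variables draw from only 7 values {1, 2, 15, 16, 19, 27, 28}, so each is used; only seat 1 can be 16, hence seat 1 = 16.
The 6 still-open variables together cover exactly {1, 2, 15, 19, 27, 28} — 6 values for 6 variables — and 27 appears only in seat 2's list, so seat 2 = 27.
The 5 still-open variables together cover exactly {1, 2, 15, 19, 28} — 5 values for 5 variables — and 28 appears only in seat 7's list, so seat 7 = 28.

28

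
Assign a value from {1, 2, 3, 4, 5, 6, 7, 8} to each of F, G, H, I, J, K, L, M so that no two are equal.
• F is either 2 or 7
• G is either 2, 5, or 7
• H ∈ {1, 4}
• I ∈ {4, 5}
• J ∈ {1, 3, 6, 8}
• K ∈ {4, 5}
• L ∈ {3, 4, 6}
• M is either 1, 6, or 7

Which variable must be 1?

H

Among the 8 variables, 8 fits only J (and all 8 values in {1, 2, 3, 4, 5, 6, 7, 8} must be used), so J = 8.
The 7 still-open variables draw from only 7 values {1, 2, 3, 4, 5, 6, 7}, so each is used; only L can be 3, hence L = 3.
Among the 6 still-open variables, 6 fits only M (and all 6 values in {1, 2, 4, 5, 6, 7} must be used), so M = 6.
The 5 still-open variables draw from only 5 values {1, 2, 4, 5, 7}, so each is used; only H can be 1, hence H = 1.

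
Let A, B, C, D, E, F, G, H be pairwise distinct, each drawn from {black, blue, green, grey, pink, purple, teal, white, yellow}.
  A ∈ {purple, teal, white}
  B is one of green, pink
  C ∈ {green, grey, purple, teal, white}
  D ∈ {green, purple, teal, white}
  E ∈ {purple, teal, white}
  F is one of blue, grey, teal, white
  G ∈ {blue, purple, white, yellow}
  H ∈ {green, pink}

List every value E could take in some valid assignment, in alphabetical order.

Among the 8 variables, yellow fits only G (and all 8 values in {blue, green, grey, pink, purple, teal, white, yellow} must be used), so G = yellow.
Among the 7 still-open variables, blue fits only F (and all 7 values in {blue, green, grey, pink, purple, teal, white} must be used), so F = blue.
The 6 still-open variables draw from only 6 values {green, grey, pink, purple, teal, white}, so each is used; only C can be grey, hence C = grey.
B and H between them cover only {green, pink} — a naked pair. Remove those values from D.
No further eliminations apply; E can still be any of purple, teal, white.

purple, teal, white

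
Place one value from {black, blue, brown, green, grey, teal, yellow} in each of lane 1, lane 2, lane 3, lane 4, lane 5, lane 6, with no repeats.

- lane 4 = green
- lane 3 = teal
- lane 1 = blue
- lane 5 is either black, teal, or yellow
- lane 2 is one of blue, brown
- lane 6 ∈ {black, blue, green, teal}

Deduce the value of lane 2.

brown

lane 1 has just one choice, so lane 1 = blue. Eliminate blue elsewhere: lane 2, lane 6.
So lane 2 = brown.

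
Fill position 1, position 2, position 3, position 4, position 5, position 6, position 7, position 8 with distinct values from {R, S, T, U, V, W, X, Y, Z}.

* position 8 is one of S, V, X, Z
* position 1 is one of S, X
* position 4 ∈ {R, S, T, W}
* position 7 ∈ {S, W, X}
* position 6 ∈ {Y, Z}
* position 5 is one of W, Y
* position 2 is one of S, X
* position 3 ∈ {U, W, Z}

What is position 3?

U

position 1 and position 2 between them cover only {S, X} — a naked pair. Remove those values from position 4, position 7, position 8.
position 7 has just one choice, so position 7 = W. Remove W from position 3, position 4, position 5.
position 5's domain is down to {Y}, so position 5 = Y. Remove Y from position 6.
position 6's domain is down to {Z}, so position 6 = Z. Eliminate Z elsewhere: position 3, position 8.
So position 3 = U.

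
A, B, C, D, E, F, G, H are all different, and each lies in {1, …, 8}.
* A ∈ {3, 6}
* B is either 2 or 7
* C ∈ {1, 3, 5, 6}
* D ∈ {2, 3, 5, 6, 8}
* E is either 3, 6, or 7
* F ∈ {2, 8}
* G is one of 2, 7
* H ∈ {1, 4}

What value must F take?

8

The 8 variables draw from only 8 values {1, 2, 3, 4, 5, 6, 7, 8}, so each is used; only H can be 4, hence H = 4.
Among the 7 still-open variables, 1 fits only C (and all 7 values in {1, 2, 3, 5, 6, 7, 8} must be used), so C = 1.
The 6 still-open variables draw from only 6 values {2, 3, 5, 6, 7, 8}, so each is used; only D can be 5, hence D = 5.
The 5 still-open variables together cover exactly {2, 3, 6, 7, 8} — 5 values for 5 variables — and 8 appears only in F's list, so F = 8.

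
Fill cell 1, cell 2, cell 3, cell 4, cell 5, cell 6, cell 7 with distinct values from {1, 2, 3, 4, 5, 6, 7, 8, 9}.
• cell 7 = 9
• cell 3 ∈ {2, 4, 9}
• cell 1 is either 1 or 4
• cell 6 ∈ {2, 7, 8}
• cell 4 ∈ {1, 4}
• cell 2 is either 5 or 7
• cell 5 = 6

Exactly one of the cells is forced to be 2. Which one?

cell 5 has just one choice, so cell 5 = 6.
cell 7's domain is down to {9}, so cell 7 = 9. Strike 9 from cell 3.
The 2 variables cell 1 and cell 4 are confined to {1, 4}, which locks those values in; drop them from cell 3.
So 2 goes to cell 3.

cell 3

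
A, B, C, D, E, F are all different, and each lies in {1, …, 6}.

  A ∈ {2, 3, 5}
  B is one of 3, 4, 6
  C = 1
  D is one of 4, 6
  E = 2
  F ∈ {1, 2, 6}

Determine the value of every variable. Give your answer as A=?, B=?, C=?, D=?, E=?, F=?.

C has just one choice, so C = 1. Remove 1 from F.
E's domain is down to {2}, so E = 2. So A, F can't be 2.
F must be 6 (only option left). Remove 6 from B, D.
D's domain is down to {4}, so D = 4. Strike 4 from B.
B's domain is down to {3}, so B = 3. Remove 3 from A.
A's domain is down to {5}, so A = 5.

A=5, B=3, C=1, D=4, E=2, F=6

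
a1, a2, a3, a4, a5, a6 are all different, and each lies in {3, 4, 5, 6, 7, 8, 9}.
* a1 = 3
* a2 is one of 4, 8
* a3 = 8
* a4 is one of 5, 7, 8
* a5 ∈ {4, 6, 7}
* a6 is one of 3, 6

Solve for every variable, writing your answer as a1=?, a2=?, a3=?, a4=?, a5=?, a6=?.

a1 must be 3 (only option left). Remove 3 from a6.
a3 must be 8 (only option left). Eliminate 8 elsewhere: a2, a4.
a6's domain is down to {6}, so a6 = 6. Eliminate 6 elsewhere: a5.
That leaves a2 = 4. Strike 4 from a5.
a5 has just one choice, so a5 = 7. Eliminate 7 elsewhere: a4.
a4 has just one choice, so a4 = 5.

a1=3, a2=4, a3=8, a4=5, a5=7, a6=6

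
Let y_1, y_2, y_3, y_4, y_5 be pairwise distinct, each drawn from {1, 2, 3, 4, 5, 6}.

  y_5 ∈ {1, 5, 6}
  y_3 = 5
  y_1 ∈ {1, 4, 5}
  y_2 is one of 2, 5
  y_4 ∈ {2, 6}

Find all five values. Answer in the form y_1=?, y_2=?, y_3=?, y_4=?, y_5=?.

y_1=4, y_2=2, y_3=5, y_4=6, y_5=1

y_3 must be 5 (only option left). Eliminate 5 elsewhere: y_1, y_2, y_5.
That leaves y_2 = 2. So y_4 can't be 2.
y_4's domain is down to {6}, so y_4 = 6. Remove 6 from y_5.
That leaves y_5 = 1. Strike 1 from y_1.
y_1 has just one choice, so y_1 = 4.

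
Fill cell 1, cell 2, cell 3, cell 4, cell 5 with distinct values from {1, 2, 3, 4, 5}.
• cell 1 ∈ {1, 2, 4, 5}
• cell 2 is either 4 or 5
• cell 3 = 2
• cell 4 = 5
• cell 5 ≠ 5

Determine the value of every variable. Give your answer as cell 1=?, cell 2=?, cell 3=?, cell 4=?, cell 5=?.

cell 3's domain is down to {2}, so cell 3 = 2. So cell 1, cell 5 can't be 2.
cell 4 must be 5 (only option left). So cell 1, cell 2 can't be 5.
cell 2 has just one choice, so cell 2 = 4. So cell 1, cell 5 can't be 4.
That leaves cell 1 = 1. So cell 5 can't be 1.
cell 5 must be 3 (only option left).

cell 1=1, cell 2=4, cell 3=2, cell 4=5, cell 5=3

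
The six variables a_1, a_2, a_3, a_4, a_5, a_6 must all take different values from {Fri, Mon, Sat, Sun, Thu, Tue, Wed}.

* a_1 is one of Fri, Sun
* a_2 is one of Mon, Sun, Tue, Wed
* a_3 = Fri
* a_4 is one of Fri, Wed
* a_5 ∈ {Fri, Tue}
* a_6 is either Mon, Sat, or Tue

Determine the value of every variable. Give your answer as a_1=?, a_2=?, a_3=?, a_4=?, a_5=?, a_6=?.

a_1=Sun, a_2=Mon, a_3=Fri, a_4=Wed, a_5=Tue, a_6=Sat

a_3's domain is down to {Fri}, so a_3 = Fri. So a_1, a_4, a_5 can't be Fri.
a_4 must be Wed (only option left). Remove Wed from a_2.
That leaves a_5 = Tue. Eliminate Tue elsewhere: a_2, a_6.
That leaves a_1 = Sun. Strike Sun from a_2.
That leaves a_2 = Mon. Eliminate Mon elsewhere: a_6.
a_6 has just one choice, so a_6 = Sat.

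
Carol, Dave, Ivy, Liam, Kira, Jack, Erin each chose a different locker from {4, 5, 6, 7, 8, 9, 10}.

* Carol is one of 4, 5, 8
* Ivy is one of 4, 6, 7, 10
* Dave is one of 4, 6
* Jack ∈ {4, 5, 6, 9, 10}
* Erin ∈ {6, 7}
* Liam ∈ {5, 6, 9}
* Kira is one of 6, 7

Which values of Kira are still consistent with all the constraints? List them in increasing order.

Among the 7 variables, 8 fits only Carol (and all 7 values in {4, 5, 6, 7, 8, 9, 10} must be used), so Carol = 8.
Kira and Erin between them cover only {6, 7} — a naked pair. Remove those values from Dave, Ivy, Liam, Jack.
Dave's domain is down to {4}, so Dave = 4. Eliminate 4 elsewhere: Ivy, Jack.
Ivy must be 10 (only option left). Remove 10 from Jack.
No further eliminations apply; Kira can still be any of 6, 7.

6, 7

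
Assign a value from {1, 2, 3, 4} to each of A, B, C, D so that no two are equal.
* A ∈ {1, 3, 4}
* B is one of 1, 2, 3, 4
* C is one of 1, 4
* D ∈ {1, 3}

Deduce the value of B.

2

The 4 variables together cover exactly {1, 2, 3, 4} — 4 values for 4 variables — and 2 appears only in B's list, so B = 2.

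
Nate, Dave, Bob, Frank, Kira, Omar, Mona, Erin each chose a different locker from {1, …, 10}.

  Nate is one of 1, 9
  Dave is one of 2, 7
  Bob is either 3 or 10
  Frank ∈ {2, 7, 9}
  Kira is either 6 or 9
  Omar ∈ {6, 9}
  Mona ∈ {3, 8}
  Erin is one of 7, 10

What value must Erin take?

Among the 8 variables, 1 fits only Nate (and all 8 values in {1, 2, 3, 6, 7, 8, 9, 10} must be used), so Nate = 1.
Among the 7 still-open variables, 8 fits only Mona (and all 7 values in {2, 3, 6, 7, 8, 9, 10} must be used), so Mona = 8.
The 6 still-open variables draw from only 6 values {2, 3, 6, 7, 9, 10}, so each is used; only Bob can be 3, hence Bob = 3.
The 5 still-open variables together cover exactly {2, 6, 7, 9, 10} — 5 values for 5 variables — and 10 appears only in Erin's list, so Erin = 10.

10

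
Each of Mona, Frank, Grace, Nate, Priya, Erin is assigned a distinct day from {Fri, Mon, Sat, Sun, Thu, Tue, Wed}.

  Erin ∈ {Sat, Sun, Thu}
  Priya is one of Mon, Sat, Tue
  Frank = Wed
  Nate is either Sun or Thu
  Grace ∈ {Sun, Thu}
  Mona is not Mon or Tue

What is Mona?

Fri

Frank must be Wed (only option left). Strike Wed from Mona.
Grace and Nate between them cover only {Sun, Thu} — a naked pair. Remove those values from Mona, Erin.
Erin's domain is down to {Sat}, so Erin = Sat. So Mona, Priya can't be Sat.
So Mona = Fri.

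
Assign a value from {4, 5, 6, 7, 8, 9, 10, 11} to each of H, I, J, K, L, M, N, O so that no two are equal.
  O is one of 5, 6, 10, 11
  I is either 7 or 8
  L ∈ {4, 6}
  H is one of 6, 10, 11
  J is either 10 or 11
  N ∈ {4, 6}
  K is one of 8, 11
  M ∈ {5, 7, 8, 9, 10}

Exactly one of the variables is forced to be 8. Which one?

K

Among the 8 variables, 9 fits only M (and all 8 values in {4, 5, 6, 7, 8, 9, 10, 11} must be used), so M = 9.
Among the 7 still-open variables, 5 fits only O (and all 7 values in {4, 5, 6, 7, 8, 10, 11} must be used), so O = 5.
The 6 still-open variables together cover exactly {4, 6, 7, 8, 10, 11} — 6 values for 6 variables — and 7 appears only in I's list, so I = 7.
The 5 still-open variables together cover exactly {4, 6, 8, 10, 11} — 5 values for 5 variables — and 8 appears only in K's list, so K = 8.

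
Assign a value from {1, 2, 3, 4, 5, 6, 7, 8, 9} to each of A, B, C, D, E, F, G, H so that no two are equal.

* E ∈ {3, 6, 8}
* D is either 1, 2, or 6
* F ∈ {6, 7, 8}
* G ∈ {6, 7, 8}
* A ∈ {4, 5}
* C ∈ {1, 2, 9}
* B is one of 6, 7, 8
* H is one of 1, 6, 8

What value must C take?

9

B, F, G between them cover only {6, 7, 8} — a naked triple. Remove those values from D, E, H.
E must be 3 (only option left).
H must be 1 (only option left). Strike 1 from C, D.
D has just one choice, so D = 2. Remove 2 from C.
So C = 9.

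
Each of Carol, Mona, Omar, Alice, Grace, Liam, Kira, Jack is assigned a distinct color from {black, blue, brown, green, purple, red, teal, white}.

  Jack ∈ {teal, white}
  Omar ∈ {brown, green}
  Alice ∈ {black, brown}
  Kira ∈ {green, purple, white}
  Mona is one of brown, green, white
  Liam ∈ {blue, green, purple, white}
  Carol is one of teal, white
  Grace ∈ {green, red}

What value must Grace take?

Among the 8 variables, black fits only Alice (and all 8 values in {black, blue, brown, green, purple, red, teal, white} must be used), so Alice = black.
The 7 still-open variables together cover exactly {blue, brown, green, purple, red, teal, white} — 7 values for 7 variables — and blue appears only in Liam's list, so Liam = blue.
The 6 still-open variables together cover exactly {brown, green, purple, red, teal, white} — 6 values for 6 variables — and purple appears only in Kira's list, so Kira = purple.
The 5 still-open variables draw from only 5 values {brown, green, red, teal, white}, so each is used; only Grace can be red, hence Grace = red.

red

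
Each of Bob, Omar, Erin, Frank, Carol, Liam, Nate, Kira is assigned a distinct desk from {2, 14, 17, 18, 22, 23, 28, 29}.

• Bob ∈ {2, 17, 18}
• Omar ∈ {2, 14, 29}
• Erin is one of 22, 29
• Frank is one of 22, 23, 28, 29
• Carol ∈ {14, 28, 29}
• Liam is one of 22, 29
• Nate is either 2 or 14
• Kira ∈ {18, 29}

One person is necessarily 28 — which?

Carol

Among the 8 variables, 17 fits only Bob (and all 8 values in {2, 14, 17, 18, 22, 23, 28, 29} must be used), so Bob = 17.
The 7 still-open variables together cover exactly {2, 14, 18, 22, 23, 28, 29} — 7 values for 7 variables — and 18 appears only in Kira's list, so Kira = 18.
The 6 still-open variables together cover exactly {2, 14, 22, 23, 28, 29} — 6 values for 6 variables — and 23 appears only in Frank's list, so Frank = 23.
Among the 5 still-open variables, 28 fits only Carol (and all 5 values in {2, 14, 22, 28, 29} must be used), so Carol = 28.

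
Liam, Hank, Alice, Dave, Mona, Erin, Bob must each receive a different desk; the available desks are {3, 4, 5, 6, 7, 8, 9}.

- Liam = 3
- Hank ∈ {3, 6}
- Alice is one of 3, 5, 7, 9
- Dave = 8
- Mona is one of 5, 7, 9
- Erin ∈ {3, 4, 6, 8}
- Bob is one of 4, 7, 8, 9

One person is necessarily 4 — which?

Erin

Liam's domain is down to {3}, so Liam = 3. Strike 3 from Hank, Alice, Erin.
Hank's domain is down to {6}, so Hank = 6. Eliminate 6 elsewhere: Erin.
Dave has just one choice, so Dave = 8. So Erin, Bob can't be 8.
So 4 goes to Erin.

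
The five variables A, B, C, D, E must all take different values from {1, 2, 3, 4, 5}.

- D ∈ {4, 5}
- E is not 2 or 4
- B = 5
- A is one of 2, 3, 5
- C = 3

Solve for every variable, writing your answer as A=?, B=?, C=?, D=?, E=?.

A=2, B=5, C=3, D=4, E=1

B has just one choice, so B = 5. Strike 5 from A, D, E.
C's domain is down to {3}, so C = 3. Eliminate 3 elsewhere: A, E.
D has just one choice, so D = 4.
E's domain is down to {1}, so E = 1.
That leaves A = 2.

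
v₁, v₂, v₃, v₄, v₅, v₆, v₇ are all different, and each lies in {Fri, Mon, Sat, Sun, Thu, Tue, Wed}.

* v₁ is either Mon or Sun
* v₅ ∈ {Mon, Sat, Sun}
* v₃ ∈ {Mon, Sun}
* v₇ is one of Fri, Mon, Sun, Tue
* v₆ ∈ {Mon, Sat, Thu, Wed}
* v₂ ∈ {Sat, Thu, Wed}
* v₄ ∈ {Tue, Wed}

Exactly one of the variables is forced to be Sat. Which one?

v₅

The 7 variables draw from only 7 values {Fri, Mon, Sat, Sun, Thu, Tue, Wed}, so each is used; only v₇ can be Fri, hence v₇ = Fri.
Among the 6 still-open variables, Tue fits only v₄ (and all 6 values in {Mon, Sat, Sun, Thu, Tue, Wed} must be used), so v₄ = Tue.
v₁ and v₃ share exactly the 2 values {Mon, Sun}; by pigeonhole those values go to them, so strike Mon, Sun from v₅, v₆.
So Sat goes to v₅.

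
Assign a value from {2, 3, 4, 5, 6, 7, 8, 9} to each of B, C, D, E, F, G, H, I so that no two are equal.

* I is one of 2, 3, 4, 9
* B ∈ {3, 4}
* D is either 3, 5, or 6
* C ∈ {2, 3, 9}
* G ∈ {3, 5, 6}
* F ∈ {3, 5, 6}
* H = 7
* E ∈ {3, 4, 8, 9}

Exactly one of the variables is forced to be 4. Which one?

B

H must be 7 (only option left).
The 7 still-open variables together cover exactly {2, 3, 4, 5, 6, 8, 9} — 7 values for 7 variables — and 8 appears only in E's list, so E = 8.
D, F, G between them cover only {3, 5, 6} — a naked triple. Remove those values from B, C, I.
So 4 goes to B.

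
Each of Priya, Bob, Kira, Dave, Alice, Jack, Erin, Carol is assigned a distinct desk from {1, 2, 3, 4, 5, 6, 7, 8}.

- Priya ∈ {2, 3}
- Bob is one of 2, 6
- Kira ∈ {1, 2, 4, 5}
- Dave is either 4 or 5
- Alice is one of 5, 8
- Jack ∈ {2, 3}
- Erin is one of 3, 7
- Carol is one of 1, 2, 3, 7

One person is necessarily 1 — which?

The 8 variables draw from only 8 values {1, 2, 3, 4, 5, 6, 7, 8}, so each is used; only Bob can be 6, hence Bob = 6.
The 7 still-open variables together cover exactly {1, 2, 3, 4, 5, 7, 8} — 7 values for 7 variables — and 8 appears only in Alice's list, so Alice = 8.
Priya and Jack between them cover only {2, 3} — a naked pair. Remove those values from Kira, Erin, Carol.
That leaves Erin = 7. So Carol can't be 7.
So 1 goes to Carol.

Carol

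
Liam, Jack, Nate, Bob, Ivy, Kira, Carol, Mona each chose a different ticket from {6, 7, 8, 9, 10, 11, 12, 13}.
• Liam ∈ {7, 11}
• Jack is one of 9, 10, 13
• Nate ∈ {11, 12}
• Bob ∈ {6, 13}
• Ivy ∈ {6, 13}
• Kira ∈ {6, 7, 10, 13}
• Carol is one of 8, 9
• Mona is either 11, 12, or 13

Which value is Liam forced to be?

7

Among the 8 variables, 8 fits only Carol (and all 8 values in {6, 7, 8, 9, 10, 11, 12, 13} must be used), so Carol = 8.
The 7 still-open variables together cover exactly {6, 7, 9, 10, 11, 12, 13} — 7 values for 7 variables — and 9 appears only in Jack's list, so Jack = 9.
The 6 still-open variables together cover exactly {6, 7, 10, 11, 12, 13} — 6 values for 6 variables — and 10 appears only in Kira's list, so Kira = 10.
The 5 still-open variables draw from only 5 values {6, 7, 11, 12, 13}, so each is used; only Liam can be 7, hence Liam = 7.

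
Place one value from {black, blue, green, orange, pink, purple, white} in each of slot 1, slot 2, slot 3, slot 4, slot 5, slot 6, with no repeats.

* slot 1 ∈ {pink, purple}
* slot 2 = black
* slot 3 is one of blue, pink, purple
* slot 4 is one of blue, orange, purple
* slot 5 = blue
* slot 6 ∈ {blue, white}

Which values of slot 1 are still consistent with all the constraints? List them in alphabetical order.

slot 2 has just one choice, so slot 2 = black.
slot 5 must be blue (only option left). So slot 3, slot 4, slot 6 can't be blue.
slot 6 must be white (only option left).
The 3 still-open variables draw from only 3 values {orange, pink, purple}, so each is used; only slot 4 can be orange, hence slot 4 = orange.
No further eliminations apply; slot 1 can still be any of pink, purple.

pink, purple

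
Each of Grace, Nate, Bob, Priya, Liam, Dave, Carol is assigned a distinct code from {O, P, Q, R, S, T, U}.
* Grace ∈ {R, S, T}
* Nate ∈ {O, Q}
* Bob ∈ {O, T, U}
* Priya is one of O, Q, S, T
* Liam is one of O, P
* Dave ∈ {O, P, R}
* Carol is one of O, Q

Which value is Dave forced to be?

Among the 7 variables, U fits only Bob (and all 7 values in {O, P, Q, R, S, T, U} must be used), so Bob = U.
Nate and Carol between them cover only {O, Q} — a naked pair. Remove those values from Priya, Liam, Dave.
Liam has just one choice, so Liam = P. Remove P from Dave.
So Dave = R.

R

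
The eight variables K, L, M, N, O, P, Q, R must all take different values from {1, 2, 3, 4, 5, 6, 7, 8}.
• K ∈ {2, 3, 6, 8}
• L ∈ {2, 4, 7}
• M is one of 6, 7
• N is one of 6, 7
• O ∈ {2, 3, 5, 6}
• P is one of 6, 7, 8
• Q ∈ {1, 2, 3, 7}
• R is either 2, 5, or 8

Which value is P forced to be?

8

The 8 variables draw from only 8 values {1, 2, 3, 4, 5, 6, 7, 8}, so each is used; only Q can be 1, hence Q = 1.
The 7 still-open variables together cover exactly {2, 3, 4, 5, 6, 7, 8} — 7 values for 7 variables — and 4 appears only in L's list, so L = 4.
The 2 variables M and N are confined to {6, 7}, which locks those values in; drop them from K, O, P.
So P = 8.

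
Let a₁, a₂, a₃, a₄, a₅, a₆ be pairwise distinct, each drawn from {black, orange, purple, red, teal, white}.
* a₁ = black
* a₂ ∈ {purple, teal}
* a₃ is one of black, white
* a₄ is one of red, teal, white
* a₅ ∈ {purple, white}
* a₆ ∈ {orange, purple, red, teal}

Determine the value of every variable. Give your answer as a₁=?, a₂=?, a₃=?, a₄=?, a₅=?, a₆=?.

a₁ has just one choice, so a₁ = black. Eliminate black elsewhere: a₃.
a₃'s domain is down to {white}, so a₃ = white. Remove white from a₄, a₅.
That leaves a₅ = purple. Strike purple from a₂, a₆.
a₂ has just one choice, so a₂ = teal. Eliminate teal elsewhere: a₄, a₆.
a₄'s domain is down to {red}, so a₄ = red. Eliminate red elsewhere: a₆.
That leaves a₆ = orange.

a₁=black, a₂=teal, a₃=white, a₄=red, a₅=purple, a₆=orange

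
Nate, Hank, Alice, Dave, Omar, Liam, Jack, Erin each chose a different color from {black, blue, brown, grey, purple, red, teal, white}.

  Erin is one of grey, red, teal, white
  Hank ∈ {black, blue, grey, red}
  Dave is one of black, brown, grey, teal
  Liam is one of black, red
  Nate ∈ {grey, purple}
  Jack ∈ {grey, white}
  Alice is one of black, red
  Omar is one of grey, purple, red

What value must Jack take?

white

The 8 variables together cover exactly {black, blue, brown, grey, purple, red, teal, white} — 8 values for 8 variables — and blue appears only in Hank's list, so Hank = blue.
The 7 still-open variables draw from only 7 values {black, brown, grey, purple, red, teal, white}, so each is used; only Dave can be brown, hence Dave = brown.
The 6 still-open variables together cover exactly {black, grey, purple, red, teal, white} — 6 values for 6 variables — and teal appears only in Erin's list, so Erin = teal.
The 5 still-open variables draw from only 5 values {black, grey, purple, red, white}, so each is used; only Jack can be white, hence Jack = white.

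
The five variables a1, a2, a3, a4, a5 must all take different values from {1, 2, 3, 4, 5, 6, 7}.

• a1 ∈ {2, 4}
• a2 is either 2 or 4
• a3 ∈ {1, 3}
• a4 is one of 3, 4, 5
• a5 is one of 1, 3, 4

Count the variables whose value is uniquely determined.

1

Among the 5 variables, 5 fits only a4 (and all 5 values in {1, 2, 3, 4, 5} must be used), so a4 = 5.
a1 and a2 share exactly the 2 values {2, 4}; by pigeonhole those values go to them, so strike 2, 4 from a5.
Determined: a4=5. The other variables each still have more than one consistent value. That makes 1.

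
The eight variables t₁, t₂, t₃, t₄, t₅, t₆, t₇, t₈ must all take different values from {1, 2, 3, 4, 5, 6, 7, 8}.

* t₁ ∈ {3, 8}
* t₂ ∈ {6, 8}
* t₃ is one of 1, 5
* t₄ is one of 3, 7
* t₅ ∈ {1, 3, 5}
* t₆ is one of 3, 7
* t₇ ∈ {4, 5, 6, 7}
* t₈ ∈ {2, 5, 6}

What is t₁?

8

Among the 8 variables, 2 fits only t₈ (and all 8 values in {1, 2, 3, 4, 5, 6, 7, 8} must be used), so t₈ = 2.
The 7 still-open variables together cover exactly {1, 3, 4, 5, 6, 7, 8} — 7 values for 7 variables — and 4 appears only in t₇'s list, so t₇ = 4.
The 6 still-open variables draw from only 6 values {1, 3, 5, 6, 7, 8}, so each is used; only t₂ can be 6, hence t₂ = 6.
Among the 5 still-open variables, 8 fits only t₁ (and all 5 values in {1, 3, 5, 7, 8} must be used), so t₁ = 8.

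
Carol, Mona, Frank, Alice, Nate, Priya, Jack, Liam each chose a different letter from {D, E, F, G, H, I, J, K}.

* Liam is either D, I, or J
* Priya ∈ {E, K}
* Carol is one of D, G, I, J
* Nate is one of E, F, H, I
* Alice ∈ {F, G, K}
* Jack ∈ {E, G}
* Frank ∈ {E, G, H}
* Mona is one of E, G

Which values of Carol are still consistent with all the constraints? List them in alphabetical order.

The 2 variables Mona and Jack are confined to {E, G}, which locks those values in; drop them from Carol, Frank, Alice, Nate, Priya.
Frank's domain is down to {H}, so Frank = H. Remove H from Nate.
Priya must be K (only option left). Remove K from Alice.
Alice must be F (only option left). So Nate can't be F.
Nate must be I (only option left). Remove I from Carol, Liam.
No further eliminations apply; Carol can still be any of D, J.

D, J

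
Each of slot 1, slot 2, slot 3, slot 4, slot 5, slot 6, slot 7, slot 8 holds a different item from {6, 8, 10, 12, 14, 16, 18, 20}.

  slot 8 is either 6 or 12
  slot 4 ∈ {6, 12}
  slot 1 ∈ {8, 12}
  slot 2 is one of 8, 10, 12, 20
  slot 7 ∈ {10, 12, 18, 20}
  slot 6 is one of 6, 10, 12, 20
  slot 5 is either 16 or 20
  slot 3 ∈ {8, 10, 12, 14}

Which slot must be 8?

The 8 variables together cover exactly {6, 8, 10, 12, 14, 16, 18, 20} — 8 values for 8 variables — and 14 appears only in slot 3's list, so slot 3 = 14.
The 7 still-open variables draw from only 7 values {6, 8, 10, 12, 16, 18, 20}, so each is used; only slot 5 can be 16, hence slot 5 = 16.
The 6 still-open variables together cover exactly {6, 8, 10, 12, 18, 20} — 6 values for 6 variables — and 18 appears only in slot 7's list, so slot 7 = 18.
slot 4 and slot 8 between them cover only {6, 12} — a naked pair. Remove those values from slot 1, slot 2, slot 6.
So 8 goes to slot 1.

slot 1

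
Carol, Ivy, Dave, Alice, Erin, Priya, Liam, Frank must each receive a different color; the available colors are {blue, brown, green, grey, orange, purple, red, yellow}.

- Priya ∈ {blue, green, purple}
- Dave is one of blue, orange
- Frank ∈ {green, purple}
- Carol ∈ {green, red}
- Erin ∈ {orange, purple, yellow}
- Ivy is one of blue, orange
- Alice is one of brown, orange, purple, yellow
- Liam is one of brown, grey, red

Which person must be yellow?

Erin

The 8 variables draw from only 8 values {blue, brown, green, grey, orange, purple, red, yellow}, so each is used; only Liam can be grey, hence Liam = grey.
Among the 7 still-open variables, brown fits only Alice (and all 7 values in {blue, brown, green, orange, purple, red, yellow} must be used), so Alice = brown.
The 6 still-open variables draw from only 6 values {blue, green, orange, purple, red, yellow}, so each is used; only Carol can be red, hence Carol = red.
The 5 still-open variables draw from only 5 values {blue, green, orange, purple, yellow}, so each is used; only Erin can be yellow, hence Erin = yellow.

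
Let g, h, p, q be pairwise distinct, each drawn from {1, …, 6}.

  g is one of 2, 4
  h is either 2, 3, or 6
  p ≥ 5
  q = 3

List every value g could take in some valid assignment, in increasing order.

q has just one choice, so q = 3. Strike 3 from h.
No further eliminations apply; g can still be any of 2, 4.

2, 4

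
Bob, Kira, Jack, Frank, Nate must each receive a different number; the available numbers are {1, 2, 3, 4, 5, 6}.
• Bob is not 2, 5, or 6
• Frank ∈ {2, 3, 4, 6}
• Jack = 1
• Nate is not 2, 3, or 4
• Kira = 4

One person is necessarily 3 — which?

Bob

Kira must be 4 (only option left). Eliminate 4 elsewhere: Bob, Frank.
Jack's domain is down to {1}, so Jack = 1. Strike 1 from Bob, Nate.
So 3 goes to Bob.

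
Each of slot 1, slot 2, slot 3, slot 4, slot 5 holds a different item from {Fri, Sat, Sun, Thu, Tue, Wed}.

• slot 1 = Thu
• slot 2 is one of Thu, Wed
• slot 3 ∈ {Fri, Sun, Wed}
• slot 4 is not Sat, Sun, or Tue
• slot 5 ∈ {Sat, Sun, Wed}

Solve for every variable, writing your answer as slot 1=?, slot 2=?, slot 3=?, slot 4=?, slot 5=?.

slot 1 has just one choice, so slot 1 = Thu. Strike Thu from slot 2, slot 4.
That leaves slot 2 = Wed. Eliminate Wed elsewhere: slot 3, slot 4, slot 5.
slot 4's domain is down to {Fri}, so slot 4 = Fri. Strike Fri from slot 3.
That leaves slot 3 = Sun. Strike Sun from slot 5.
slot 5 must be Sat (only option left).

slot 1=Thu, slot 2=Wed, slot 3=Sun, slot 4=Fri, slot 5=Sat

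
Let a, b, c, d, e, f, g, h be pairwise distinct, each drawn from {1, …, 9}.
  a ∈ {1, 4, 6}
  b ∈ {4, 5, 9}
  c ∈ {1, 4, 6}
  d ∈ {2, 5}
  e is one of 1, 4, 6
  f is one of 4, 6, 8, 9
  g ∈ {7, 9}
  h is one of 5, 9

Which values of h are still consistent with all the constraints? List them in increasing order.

5, 9

The 8 variables draw from only 8 values {1, 2, 4, 5, 6, 7, 8, 9}, so each is used; only d can be 2, hence d = 2.
Among the 7 still-open variables, 7 fits only g (and all 7 values in {1, 4, 5, 6, 7, 8, 9} must be used), so g = 7.
The 6 still-open variables together cover exactly {1, 4, 5, 6, 8, 9} — 6 values for 6 variables — and 8 appears only in f's list, so f = 8.
a, c, e between them cover only {1, 4, 6} — a naked triple. Remove those values from b.
No further eliminations apply; h can still be any of 5, 9.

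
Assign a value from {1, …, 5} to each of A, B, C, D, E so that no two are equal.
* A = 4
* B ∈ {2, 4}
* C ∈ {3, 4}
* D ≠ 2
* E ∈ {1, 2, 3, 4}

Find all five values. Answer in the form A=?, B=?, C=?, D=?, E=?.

A's domain is down to {4}, so A = 4. So B, C, D, E can't be 4.
B must be 2 (only option left). Remove 2 from E.
That leaves C = 3. Strike 3 from D, E.
E's domain is down to {1}, so E = 1. Remove 1 from D.
D must be 5 (only option left).

A=4, B=2, C=3, D=5, E=1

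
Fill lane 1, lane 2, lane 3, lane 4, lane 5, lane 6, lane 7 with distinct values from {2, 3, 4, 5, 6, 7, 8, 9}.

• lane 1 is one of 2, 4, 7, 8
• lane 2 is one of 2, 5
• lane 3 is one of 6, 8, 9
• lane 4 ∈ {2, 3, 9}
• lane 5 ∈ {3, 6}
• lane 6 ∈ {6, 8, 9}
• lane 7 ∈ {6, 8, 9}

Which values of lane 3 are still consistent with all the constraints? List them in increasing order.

The 3 variables lane 3, lane 6, lane 7 are confined to {6, 8, 9}, which locks those values in; drop them from lane 1, lane 4, lane 5.
lane 5 must be 3 (only option left). Eliminate 3 elsewhere: lane 4.
lane 4's domain is down to {2}, so lane 4 = 2. So lane 1, lane 2 can't be 2.
lane 2 must be 5 (only option left).
No further eliminations apply; lane 3 can still be any of 6, 8, 9.

6, 8, 9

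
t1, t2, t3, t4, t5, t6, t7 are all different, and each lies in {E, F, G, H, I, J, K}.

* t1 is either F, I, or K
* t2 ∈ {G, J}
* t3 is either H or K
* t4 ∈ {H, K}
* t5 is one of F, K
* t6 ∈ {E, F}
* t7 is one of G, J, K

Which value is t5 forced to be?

F

Among the 7 variables, E fits only t6 (and all 7 values in {E, F, G, H, I, J, K} must be used), so t6 = E.
Among the 6 still-open variables, I fits only t1 (and all 6 values in {F, G, H, I, J, K} must be used), so t1 = I.
The 5 still-open variables draw from only 5 values {F, G, H, J, K}, so each is used; only t5 can be F, hence t5 = F.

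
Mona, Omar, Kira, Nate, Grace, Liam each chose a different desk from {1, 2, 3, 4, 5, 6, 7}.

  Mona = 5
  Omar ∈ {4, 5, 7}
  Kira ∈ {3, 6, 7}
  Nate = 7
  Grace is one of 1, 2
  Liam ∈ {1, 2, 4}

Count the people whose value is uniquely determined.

3

Mona's domain is down to {5}, so Mona = 5. Remove 5 from Omar.
That leaves Nate = 7. Strike 7 from Omar, Kira.
That leaves Omar = 4. Strike 4 from Liam.
Determined: Mona=5, Omar=4, Nate=7. The other people each still have more than one consistent value. That makes 3.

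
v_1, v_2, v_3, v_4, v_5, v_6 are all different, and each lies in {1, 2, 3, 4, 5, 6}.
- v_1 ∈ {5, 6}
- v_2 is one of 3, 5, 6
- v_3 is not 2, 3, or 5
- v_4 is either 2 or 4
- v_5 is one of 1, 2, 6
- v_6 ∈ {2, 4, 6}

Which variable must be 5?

The 6 variables draw from only 6 values {1, 2, 3, 4, 5, 6}, so each is used; only v_2 can be 3, hence v_2 = 3.
The 5 still-open variables draw from only 5 values {1, 2, 4, 5, 6}, so each is used; only v_1 can be 5, hence v_1 = 5.

v_1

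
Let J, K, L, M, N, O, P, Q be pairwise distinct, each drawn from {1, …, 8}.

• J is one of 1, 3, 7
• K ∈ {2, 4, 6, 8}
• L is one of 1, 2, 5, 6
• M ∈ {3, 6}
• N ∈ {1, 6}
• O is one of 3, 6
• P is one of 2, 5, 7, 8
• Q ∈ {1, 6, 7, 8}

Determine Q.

8

The 8 variables together cover exactly {1, 2, 3, 4, 5, 6, 7, 8} — 8 values for 8 variables — and 4 appears only in K's list, so K = 4.
M and O between them cover only {3, 6} — a naked pair. Remove those values from J, L, N, Q.
N's domain is down to {1}, so N = 1. Remove 1 from J, L, Q.
J has just one choice, so J = 7. Eliminate 7 elsewhere: P, Q.
So Q = 8.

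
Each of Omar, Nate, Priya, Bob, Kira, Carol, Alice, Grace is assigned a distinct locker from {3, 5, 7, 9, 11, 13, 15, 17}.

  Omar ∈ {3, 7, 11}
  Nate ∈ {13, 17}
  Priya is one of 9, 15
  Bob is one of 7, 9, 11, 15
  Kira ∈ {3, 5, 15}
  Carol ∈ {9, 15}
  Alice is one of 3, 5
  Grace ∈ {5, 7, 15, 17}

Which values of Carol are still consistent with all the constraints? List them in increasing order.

9, 15

The 8 variables draw from only 8 values {3, 5, 7, 9, 11, 13, 15, 17}, so each is used; only Nate can be 13, hence Nate = 13.
The 7 still-open variables together cover exactly {3, 5, 7, 9, 11, 15, 17} — 7 values for 7 variables — and 17 appears only in Grace's list, so Grace = 17.
Priya and Carol between them cover only {9, 15} — a naked pair. Remove those values from Bob, Kira.
Kira and Alice share exactly the 2 values {3, 5}; by pigeonhole those values go to them, so strike 3, 5 from Omar.
No further eliminations apply; Carol can still be any of 9, 15.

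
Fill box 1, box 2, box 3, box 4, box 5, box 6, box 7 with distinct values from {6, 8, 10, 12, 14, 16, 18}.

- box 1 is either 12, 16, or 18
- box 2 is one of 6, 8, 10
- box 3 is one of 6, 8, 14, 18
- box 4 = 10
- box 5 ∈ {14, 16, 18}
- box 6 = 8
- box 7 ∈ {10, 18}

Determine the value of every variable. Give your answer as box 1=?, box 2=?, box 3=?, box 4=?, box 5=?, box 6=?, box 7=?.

box 4 has just one choice, so box 4 = 10. Eliminate 10 elsewhere: box 2, box 7.
That leaves box 6 = 8. Strike 8 from box 2, box 3.
box 7 must be 18 (only option left). Strike 18 from box 1, box 3, box 5.
box 2 has just one choice, so box 2 = 6. Remove 6 from box 3.
box 3 has just one choice, so box 3 = 14. Strike 14 from box 5.
box 5 must be 16 (only option left). Strike 16 from box 1.
box 1's domain is down to {12}, so box 1 = 12.

box 1=12, box 2=6, box 3=14, box 4=10, box 5=16, box 6=8, box 7=18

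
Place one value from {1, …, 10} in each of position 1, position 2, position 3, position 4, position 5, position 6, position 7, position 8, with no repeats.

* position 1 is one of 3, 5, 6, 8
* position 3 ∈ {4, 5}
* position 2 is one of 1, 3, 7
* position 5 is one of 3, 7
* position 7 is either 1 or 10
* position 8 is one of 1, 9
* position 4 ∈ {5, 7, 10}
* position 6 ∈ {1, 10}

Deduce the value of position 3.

position 6 and position 7 between them cover only {1, 10} — a naked pair. Remove those values from position 2, position 4, position 8.
position 8's domain is down to {9}, so position 8 = 9.
position 2 and position 5 between them cover only {3, 7} — a naked pair. Remove those values from position 1, position 4.
position 4's domain is down to {5}, so position 4 = 5. Remove 5 from position 1, position 3.
So position 3 = 4.

4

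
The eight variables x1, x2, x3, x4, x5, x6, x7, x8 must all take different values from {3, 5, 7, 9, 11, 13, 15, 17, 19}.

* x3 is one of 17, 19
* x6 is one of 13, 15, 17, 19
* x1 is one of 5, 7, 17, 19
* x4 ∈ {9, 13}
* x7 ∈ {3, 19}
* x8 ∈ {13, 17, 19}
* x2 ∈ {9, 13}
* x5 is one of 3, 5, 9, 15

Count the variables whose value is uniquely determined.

Among the 8 variables, 7 fits only x1 (and all 8 values in {3, 5, 7, 9, 13, 15, 17, 19} must be used), so x1 = 7.
The 7 still-open variables together cover exactly {3, 5, 9, 13, 15, 17, 19} — 7 values for 7 variables — and 5 appears only in x5's list, so x5 = 5.
Among the 6 still-open variables, 3 fits only x7 (and all 6 values in {3, 9, 13, 15, 17, 19} must be used), so x7 = 3.
Among the 5 still-open variables, 15 fits only x6 (and all 5 values in {9, 13, 15, 17, 19} must be used), so x6 = 15.
The 2 variables x2 and x4 are confined to {9, 13}, which locks those values in; drop them from x8.
Determined: x1=7, x5=5, x6=15, x7=3. The other variables each still have more than one consistent value. That makes 4.

4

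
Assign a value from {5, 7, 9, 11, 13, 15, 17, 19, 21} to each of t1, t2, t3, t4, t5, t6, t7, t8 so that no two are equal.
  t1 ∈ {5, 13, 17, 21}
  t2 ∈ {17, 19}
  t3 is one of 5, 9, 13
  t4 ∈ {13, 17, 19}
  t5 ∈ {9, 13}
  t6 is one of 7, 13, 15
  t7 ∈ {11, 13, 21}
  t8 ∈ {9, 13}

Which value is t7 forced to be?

11

t5 and t8 between them cover only {9, 13} — a naked pair. Remove those values from t1, t3, t4, t6, t7.
That leaves t3 = 5. Strike 5 from t1.
The 2 variables t2 and t4 are confined to {17, 19}, which locks those values in; drop them from t1.
t1 has just one choice, so t1 = 21. So t7 can't be 21.
So t7 = 11.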